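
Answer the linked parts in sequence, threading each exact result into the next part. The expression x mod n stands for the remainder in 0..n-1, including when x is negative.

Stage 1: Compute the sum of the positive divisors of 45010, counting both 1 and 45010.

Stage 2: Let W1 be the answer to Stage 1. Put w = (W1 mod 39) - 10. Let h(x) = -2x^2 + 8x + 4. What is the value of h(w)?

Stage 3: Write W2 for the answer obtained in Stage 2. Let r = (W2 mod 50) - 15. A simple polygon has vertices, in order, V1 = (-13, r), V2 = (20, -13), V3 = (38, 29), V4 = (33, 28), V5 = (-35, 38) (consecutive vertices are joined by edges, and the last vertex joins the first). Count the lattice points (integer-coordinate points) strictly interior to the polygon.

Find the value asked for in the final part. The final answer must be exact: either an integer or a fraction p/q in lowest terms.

Stage 1: 45010 = 2 * 5 * 7 * 643; sigma = (1 + 2) * (1 + 5) * (1 + 7) * (1 + 643) = 3 * 6 * 8 * 644 = 92736; answer 92736
Stage 2: W1 = 92736; w = 23; -2*(23)^2 + 8*(23)^1 + 4 = (-1058) + (184) + (4) = -870; answer -870
Stage 3: W2 = -870; r = 15; cross terms: (-13*-13 - 20*15)=-131, (20*29 - 38*-13)=1074, (38*28 - 33*29)=107, (33*38 - -35*28)=2234, (-35*15 - -13*38)=-31; twice the area = |3253| = 3253; area = 3253/2; boundary points = 1 + 6 + 1 + 2 + 1 = 11; strictly interior points = area - boundary/2 + 1 = 1622; answer 1622

1622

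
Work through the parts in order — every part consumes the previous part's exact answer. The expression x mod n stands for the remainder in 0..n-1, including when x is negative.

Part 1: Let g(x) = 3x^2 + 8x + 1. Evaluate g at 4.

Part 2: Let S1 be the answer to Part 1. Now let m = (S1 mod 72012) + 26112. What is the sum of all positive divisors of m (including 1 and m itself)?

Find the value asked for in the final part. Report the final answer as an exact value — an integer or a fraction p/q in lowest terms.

34928

Part 1: 3*(4)^2 + 8*(4)^1 + 1 = (48) + (32) + (1) = 81; answer 81
Part 2: S1 = 81; m = 26193; 26193 = 3 * 8731; sigma = (1 + 3) * (1 + 8731) = 4 * 8732 = 34928; answer 34928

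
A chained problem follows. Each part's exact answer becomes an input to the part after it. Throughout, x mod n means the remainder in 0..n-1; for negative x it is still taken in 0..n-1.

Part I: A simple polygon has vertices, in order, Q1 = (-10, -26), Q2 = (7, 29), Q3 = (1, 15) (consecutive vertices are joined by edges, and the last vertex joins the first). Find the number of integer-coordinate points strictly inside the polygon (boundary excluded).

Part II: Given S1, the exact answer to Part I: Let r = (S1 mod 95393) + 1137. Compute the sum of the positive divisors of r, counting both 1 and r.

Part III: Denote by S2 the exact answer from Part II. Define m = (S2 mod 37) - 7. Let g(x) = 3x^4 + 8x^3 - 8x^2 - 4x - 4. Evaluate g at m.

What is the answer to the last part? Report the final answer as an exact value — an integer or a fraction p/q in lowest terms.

-5

Part I: cross terms: (-10*29 - 7*-26)=-108, (7*15 - 1*29)=76, (1*-26 - -10*15)=124; twice the area = |92| = 92; area = 46; boundary points = 1 + 2 + 1 = 4; strictly interior points = area - boundary/2 + 1 = 45; answer 45
Part II: S1 = 45; r = 1182; 1182 = 2 * 3 * 197; sigma = (1 + 2) * (1 + 3) * (1 + 197) = 3 * 4 * 198 = 2376; answer 2376
Part III: S2 = 2376; m = 1; 3*(1)^4 + 8*(1)^3 - 8*(1)^2 - 4*(1)^1 - 4 = (3) + (8) + (-8) + (-4) + (-4) = -5; answer -5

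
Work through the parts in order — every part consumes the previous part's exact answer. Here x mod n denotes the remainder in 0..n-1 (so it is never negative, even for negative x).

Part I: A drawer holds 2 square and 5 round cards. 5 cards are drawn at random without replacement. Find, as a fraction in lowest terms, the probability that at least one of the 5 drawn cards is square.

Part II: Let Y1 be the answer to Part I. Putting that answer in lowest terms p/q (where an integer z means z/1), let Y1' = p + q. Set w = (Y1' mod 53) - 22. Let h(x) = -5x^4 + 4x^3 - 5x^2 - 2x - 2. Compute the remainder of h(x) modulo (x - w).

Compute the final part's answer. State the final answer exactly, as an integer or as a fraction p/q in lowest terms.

Part I: total draws C(7,5) = 21; complement C(5,5) = 1; favorable 21 - 1 = 20; P = 20/21; answer 20/21
Part II: Y1 = 20/21; threaded value p + q = 41; w = 19; remainder = value at the root: -5*(19)^4 + 4*(19)^3 - 5*(19)^2 - 2*(19)^1 - 2 = (-651605) + (27436) + (-1805) + (-38) + (-2) = -626014; answer -626014

-626014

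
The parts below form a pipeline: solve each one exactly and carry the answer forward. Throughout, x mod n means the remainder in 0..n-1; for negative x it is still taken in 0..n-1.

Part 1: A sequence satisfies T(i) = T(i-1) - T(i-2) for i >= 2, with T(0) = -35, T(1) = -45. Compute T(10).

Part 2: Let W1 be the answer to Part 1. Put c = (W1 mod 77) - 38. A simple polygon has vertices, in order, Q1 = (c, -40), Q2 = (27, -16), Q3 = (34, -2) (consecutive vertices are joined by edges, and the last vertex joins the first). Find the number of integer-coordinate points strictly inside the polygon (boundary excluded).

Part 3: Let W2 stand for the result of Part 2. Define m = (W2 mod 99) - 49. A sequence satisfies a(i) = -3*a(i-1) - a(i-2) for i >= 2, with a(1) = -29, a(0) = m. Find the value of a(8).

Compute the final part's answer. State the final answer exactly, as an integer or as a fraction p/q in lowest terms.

27869

Part 1: T(2) = 1*(-45) - 1*(-35) = -10; iterating: T(2)=-10, T(3)=35, T(4)=45, T(5)=10, T(6)=-35, T(7)=-45, T(8)=-10, T(9)=35, T(10)=45; answer 45
Part 2: W1 = 45; c = 7; cross terms: (7*-16 - 27*-40)=968, (27*-2 - 34*-16)=490, (34*-40 - 7*-2)=-1346; twice the area = |112| = 112; area = 56; boundary points = 4 + 7 + 1 = 12; strictly interior points = area - boundary/2 + 1 = 51; answer 51
Part 3: W2 = 51; m = 2; a(2) = -3*(-29) - 1*(2) = 85; iterating: a(2)=85, a(3)=-226, a(4)=593, a(5)=-1553, a(6)=4066, a(7)=-10645, a(8)=27869; answer 27869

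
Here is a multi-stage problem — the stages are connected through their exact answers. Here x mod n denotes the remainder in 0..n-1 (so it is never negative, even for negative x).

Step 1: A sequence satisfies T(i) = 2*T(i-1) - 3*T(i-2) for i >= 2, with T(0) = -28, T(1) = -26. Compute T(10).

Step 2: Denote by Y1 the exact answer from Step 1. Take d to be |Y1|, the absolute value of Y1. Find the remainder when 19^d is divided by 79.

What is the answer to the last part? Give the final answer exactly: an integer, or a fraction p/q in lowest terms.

Step 1: T(2) = 2*(-26) - 3*(-28) = 32; iterating: T(2)=32, T(3)=142, T(4)=188, T(5)=-50, T(6)=-664, T(7)=-1178, T(8)=-364, T(9)=2806, T(10)=6704; answer 6704
Step 2: Y1 = 6704; d = 6704; squarings mod 79: 19^1=19, 19^2=45, 19^4=50, 19^8=51, 19^16=73, 19^32=36, 19^64=32, 19^128=76, 19^256=9, 19^512=2, 19^1024=4, 19^2048=16, 19^4096=19; 19^6704 = 19^16 * 19^32 * 19^512 * 19^2048 * 19^4096 = 49 (mod 79); answer 49

49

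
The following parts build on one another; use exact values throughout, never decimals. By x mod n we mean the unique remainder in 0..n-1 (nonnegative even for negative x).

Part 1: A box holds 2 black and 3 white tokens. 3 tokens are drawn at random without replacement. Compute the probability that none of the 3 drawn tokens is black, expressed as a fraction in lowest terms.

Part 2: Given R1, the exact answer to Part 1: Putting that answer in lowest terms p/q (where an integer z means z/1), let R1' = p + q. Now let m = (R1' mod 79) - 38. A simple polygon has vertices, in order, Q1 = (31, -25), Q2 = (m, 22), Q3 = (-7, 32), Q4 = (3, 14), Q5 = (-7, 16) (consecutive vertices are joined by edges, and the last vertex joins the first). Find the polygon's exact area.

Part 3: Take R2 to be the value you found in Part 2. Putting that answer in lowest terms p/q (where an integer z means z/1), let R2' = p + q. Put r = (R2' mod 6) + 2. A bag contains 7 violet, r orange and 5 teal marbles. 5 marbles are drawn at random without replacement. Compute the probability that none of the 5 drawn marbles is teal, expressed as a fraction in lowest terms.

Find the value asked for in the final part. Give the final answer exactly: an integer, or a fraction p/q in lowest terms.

Part 1: total draws C(5,3) = 10; favorable C(3,3) = 1; P = 1/10; answer 1/10
Part 2: R1 = 1/10; threaded value p + q = 11; m = -27; cross terms: (31*22 - -27*-25)=7, (-27*32 - -7*22)=-710, (-7*14 - 3*32)=-194, (3*16 - -7*14)=146, (-7*-25 - 31*16)=-321; twice the area = |-1072| = 1072; area = 536; answer 536
Part 3: R2 = 536; threaded value p + q = 537; r = 5; total draws C(17,5) = 6188; favorable C(12,5) = 792; P = 198/1547; answer 198/1547

198/1547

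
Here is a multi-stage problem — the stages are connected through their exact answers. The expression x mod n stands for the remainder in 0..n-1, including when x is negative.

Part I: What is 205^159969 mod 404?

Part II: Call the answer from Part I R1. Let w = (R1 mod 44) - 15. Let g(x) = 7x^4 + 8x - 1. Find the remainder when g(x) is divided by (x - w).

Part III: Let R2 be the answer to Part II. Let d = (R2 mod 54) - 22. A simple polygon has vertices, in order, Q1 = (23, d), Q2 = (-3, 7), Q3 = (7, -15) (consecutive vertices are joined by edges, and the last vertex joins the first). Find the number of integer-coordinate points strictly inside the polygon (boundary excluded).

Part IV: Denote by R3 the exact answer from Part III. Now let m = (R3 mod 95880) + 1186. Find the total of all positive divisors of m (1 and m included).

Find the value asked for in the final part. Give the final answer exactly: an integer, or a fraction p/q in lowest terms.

Part I: squarings mod 404: 205^1=205, 205^2=9, 205^4=81, 205^8=97, 205^16=117, 205^32=357, 205^64=189, 205^128=169, 205^256=281, 205^512=181, 205^1024=37, 205^2048=157, 205^4096=5, 205^8192=25, 205^16384=221, 205^32768=361, 205^65536=233, 205^131072=153; 205^159969 = 205^1 * 205^32 * 205^64 * 205^128 * 205^4096 * 205^8192 * 205^16384 * 205^131072 = 73 (mod 404); answer 73
Part II: R1 = 73; w = 14; remainder = value at the root: 7*(14)^4 + 8*(14)^1 - 1 = (268912) + (112) + (-1) = 269023; answer 269023
Part III: R2 = 269023; d = 27; cross terms: (23*7 - -3*27)=242, (-3*-15 - 7*7)=-4, (7*27 - 23*-15)=534; twice the area = |772| = 772; area = 386; boundary points = 2 + 2 + 2 = 6; strictly interior points = area - boundary/2 + 1 = 384; answer 384
Part IV: R3 = 384; m = 1570; 1570 = 2 * 5 * 157; sigma = (1 + 2) * (1 + 5) * (1 + 157) = 3 * 6 * 158 = 2844; answer 2844

2844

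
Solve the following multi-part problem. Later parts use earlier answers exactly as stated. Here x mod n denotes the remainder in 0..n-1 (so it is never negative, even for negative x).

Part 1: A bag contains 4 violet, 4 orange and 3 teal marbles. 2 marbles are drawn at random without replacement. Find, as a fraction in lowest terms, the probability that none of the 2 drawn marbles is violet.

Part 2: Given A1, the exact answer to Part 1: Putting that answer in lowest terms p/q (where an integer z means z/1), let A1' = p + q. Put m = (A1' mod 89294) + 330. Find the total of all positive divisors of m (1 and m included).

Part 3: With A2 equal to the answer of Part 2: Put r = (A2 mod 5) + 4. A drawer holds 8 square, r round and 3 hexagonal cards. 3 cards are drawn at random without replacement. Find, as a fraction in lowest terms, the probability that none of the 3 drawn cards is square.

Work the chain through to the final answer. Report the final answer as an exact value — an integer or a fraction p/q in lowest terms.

Part 1: total draws C(11,2) = 55; favorable C(7,2) = 21; P = 21/55; answer 21/55
Part 2: A1 = 21/55; threaded value p + q = 76; m = 406; 406 = 2 * 7 * 29; sigma = (1 + 2) * (1 + 7) * (1 + 29) = 3 * 8 * 30 = 720; answer 720
Part 3: A2 = 720; r = 4; total draws C(15,3) = 455; favorable C(7,3) = 35; P = 1/13; answer 1/13

1/13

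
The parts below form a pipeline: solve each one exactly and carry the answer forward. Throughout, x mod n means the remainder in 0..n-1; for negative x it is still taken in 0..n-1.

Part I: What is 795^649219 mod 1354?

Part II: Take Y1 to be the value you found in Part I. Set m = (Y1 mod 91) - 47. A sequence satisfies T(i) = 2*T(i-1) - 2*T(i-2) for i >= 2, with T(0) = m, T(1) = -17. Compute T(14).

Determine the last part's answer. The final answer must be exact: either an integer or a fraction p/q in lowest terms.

Part I: squarings mod 1354: 795^1=795, 795^2=1061, 795^4=547, 795^8=1329, 795^16=625, 795^32=673, 795^64=693, 795^128=933, 795^256=1221, 795^512=87, 795^1024=799, 795^2048=667, 795^4096=777, 795^8192=1199, 795^16384=1007, 795^32768=1257, 795^65536=1285, 795^131072=699, 795^262144=1161, 795^524288=691; 795^649219 = 795^1 * 795^2 * 795^2048 * 795^8192 * 795^16384 * 795^32768 * 795^65536 * 795^524288 = 835 (mod 1354); answer 835
Part II: Y1 = 835; m = -31; T(2) = 2*(-17) - 2*(-31) = 28; iterating: T(2)=28, T(3)=90, T(4)=124, T(5)=68, T(6)=-112, T(7)=-360, T(8)=-496, T(9)=-272, T(10)=448, T(11)=1440, T(12)=1984, T(13)=1088, T(14)=-1792; answer -1792

-1792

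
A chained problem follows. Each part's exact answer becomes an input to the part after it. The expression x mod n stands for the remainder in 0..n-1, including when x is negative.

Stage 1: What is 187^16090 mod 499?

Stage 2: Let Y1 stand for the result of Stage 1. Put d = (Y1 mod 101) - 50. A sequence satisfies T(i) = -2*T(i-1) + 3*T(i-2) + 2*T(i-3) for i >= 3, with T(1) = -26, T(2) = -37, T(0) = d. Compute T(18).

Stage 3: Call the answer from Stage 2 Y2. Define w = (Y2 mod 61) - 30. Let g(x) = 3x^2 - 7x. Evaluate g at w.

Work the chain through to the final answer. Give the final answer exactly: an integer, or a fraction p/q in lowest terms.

1426

Stage 1: squarings mod 499: 187^1=187, 187^2=39, 187^4=24, 187^8=77, 187^16=440, 187^32=487, 187^64=144, 187^128=277, 187^256=382, 187^512=216, 187^1024=249, 187^2048=125, 187^4096=156, 187^8192=384; 187^16090 = 187^2 * 187^8 * 187^16 * 187^64 * 187^128 * 187^512 * 187^1024 * 187^2048 * 187^4096 * 187^8192 = 118 (mod 499); answer 118
Stage 2: Y1 = 118; d = -33; T(3) = -2*(-37) + 3*(-26) + 2*(-33) = -70; iterating: T(3)=-70, T(4)=-23, T(5)=-238, T(6)=267, T(7)=-1294, T(8)=2913, T(9)=-9174, T(10)=24499, T(11)=-70694, T(12)=196537, T(13)=-556158, T(14)=1560539, T(15)=-4396478, T(16)=12362257, T(17)=-34792870, T(18)=97879555; answer 97879555
Stage 3: Y2 = 97879555; w = 23; 3*(23)^2 - 7*(23)^1 = (1587) + (-161) = 1426; answer 1426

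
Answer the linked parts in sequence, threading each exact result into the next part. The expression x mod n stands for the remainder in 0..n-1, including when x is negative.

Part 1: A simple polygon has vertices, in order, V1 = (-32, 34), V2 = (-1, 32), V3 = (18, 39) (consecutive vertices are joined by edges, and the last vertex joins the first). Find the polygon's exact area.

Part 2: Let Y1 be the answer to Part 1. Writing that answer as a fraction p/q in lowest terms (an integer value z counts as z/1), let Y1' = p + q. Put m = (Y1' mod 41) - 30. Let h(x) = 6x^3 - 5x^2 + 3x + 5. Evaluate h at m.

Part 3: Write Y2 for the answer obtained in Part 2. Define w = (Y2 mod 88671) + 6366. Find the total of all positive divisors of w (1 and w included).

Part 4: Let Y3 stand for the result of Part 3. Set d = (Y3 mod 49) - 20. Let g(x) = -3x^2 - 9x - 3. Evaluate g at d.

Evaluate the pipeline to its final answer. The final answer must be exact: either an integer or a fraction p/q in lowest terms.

Part 1: cross terms: (-32*32 - -1*34)=-990, (-1*39 - 18*32)=-615, (18*34 - -32*39)=1860; twice the area = |255| = 255; area = 255/2; answer 255/2
Part 2: Y1 = 255/2; threaded value p + q = 257; m = -19; 6*(-19)^3 - 5*(-19)^2 + 3*(-19)^1 + 5 = (-41154) + (-1805) + (-57) + (5) = -43011; answer -43011
Part 3: Y2 = -43011; w = 52026; 52026 = 2 * 3 * 13 * 23 * 29; sigma = (1 + 2) * (1 + 3) * (1 + 13) * (1 + 23) * (1 + 29) = 3 * 4 * 14 * 24 * 30 = 120960; answer 120960
Part 4: Y3 = 120960; d = 8; -3*(8)^2 - 9*(8)^1 - 3 = (-192) + (-72) + (-3) = -267; answer -267

-267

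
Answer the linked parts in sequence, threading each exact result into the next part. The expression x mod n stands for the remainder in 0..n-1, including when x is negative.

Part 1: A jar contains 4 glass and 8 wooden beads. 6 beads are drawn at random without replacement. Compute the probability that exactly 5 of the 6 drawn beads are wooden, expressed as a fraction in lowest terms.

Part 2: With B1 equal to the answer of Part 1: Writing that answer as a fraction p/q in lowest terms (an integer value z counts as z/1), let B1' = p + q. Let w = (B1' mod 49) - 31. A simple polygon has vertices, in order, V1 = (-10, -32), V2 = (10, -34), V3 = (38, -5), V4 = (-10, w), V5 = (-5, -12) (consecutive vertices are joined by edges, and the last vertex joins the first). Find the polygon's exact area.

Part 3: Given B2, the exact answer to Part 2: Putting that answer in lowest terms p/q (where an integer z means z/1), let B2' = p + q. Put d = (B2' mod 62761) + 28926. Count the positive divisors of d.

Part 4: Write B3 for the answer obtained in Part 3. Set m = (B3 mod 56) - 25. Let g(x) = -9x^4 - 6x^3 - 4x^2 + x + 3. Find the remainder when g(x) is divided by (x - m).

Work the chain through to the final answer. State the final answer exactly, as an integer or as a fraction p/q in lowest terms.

-1133195

Part 1: total draws C(12,6) = 924; favorable C(8,5)*C(4,1) = 224; P = 8/33; answer 8/33
Part 2: B1 = 8/33; threaded value p + q = 41; w = 10; cross terms: (-10*-34 - 10*-32)=660, (10*-5 - 38*-34)=1242, (38*10 - -10*-5)=330, (-10*-12 - -5*10)=170, (-5*-32 - -10*-12)=40; twice the area = |2442| = 2442; area = 1221; answer 1221
Part 3: B2 = 1221; threaded value p + q = 1222; d = 30148; 30148 = 2^2 * 7537; number of divisors = (2+1) * (1+1) = 6; answer 6
Part 4: B3 = 6; m = -19; remainder = value at the root: -9*(-19)^4 - 6*(-19)^3 - 4*(-19)^2 + 1*(-19)^1 + 3 = (-1172889) + (41154) + (-1444) + (-19) + (3) = -1133195; answer -1133195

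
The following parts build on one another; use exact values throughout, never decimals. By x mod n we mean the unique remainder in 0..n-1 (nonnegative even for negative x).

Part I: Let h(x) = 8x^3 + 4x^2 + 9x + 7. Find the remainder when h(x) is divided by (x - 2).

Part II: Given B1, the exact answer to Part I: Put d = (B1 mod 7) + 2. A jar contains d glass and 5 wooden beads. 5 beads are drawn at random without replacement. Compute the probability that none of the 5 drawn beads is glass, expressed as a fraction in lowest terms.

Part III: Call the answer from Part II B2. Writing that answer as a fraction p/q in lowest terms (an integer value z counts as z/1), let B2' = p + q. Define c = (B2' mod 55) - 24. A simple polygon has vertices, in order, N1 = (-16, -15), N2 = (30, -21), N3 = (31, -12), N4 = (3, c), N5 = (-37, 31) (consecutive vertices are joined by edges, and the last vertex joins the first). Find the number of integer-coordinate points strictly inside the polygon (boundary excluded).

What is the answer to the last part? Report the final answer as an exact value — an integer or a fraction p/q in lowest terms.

Part I: remainder = value at the root: 8*(2)^3 + 4*(2)^2 + 9*(2)^1 + 7 = (64) + (16) + (18) + (7) = 105; answer 105
Part II: B1 = 105; d = 2; total draws C(7,5) = 21; favorable C(5,5) = 1; P = 1/21; answer 1/21
Part III: B2 = 1/21; threaded value p + q = 22; c = -2; cross terms: (-16*-21 - 30*-15)=786, (30*-12 - 31*-21)=291, (31*-2 - 3*-12)=-26, (3*31 - -37*-2)=19, (-37*-15 - -16*31)=1051; twice the area = |2121| = 2121; area = 2121/2; boundary points = 2 + 1 + 2 + 1 + 1 = 7; strictly interior points = area - boundary/2 + 1 = 1058; answer 1058

1058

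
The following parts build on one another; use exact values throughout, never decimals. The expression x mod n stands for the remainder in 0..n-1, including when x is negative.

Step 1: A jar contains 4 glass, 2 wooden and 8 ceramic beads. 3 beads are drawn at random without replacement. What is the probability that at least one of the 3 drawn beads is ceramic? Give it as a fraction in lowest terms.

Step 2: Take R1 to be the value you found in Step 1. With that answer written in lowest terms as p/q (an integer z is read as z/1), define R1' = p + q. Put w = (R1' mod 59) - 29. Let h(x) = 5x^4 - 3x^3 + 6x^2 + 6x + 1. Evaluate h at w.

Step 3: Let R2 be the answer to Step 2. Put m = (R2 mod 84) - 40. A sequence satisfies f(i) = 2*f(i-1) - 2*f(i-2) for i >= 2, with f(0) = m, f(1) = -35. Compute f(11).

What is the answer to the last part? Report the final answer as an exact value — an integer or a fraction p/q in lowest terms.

864

Step 1: total draws C(14,3) = 364; complement C(6,3) = 20; favorable 364 - 20 = 344; P = 86/91; answer 86/91
Step 2: R1 = 86/91; threaded value p + q = 177; w = -29; 5*(-29)^4 - 3*(-29)^3 + 6*(-29)^2 + 6*(-29)^1 + 1 = (3536405) + (73167) + (5046) + (-174) + (1) = 3614445; answer 3614445
Step 3: R2 = 3614445; m = -31; f(2) = 2*(-35) - 2*(-31) = -8; iterating: f(2)=-8, f(3)=54, f(4)=124, f(5)=140, f(6)=32, f(7)=-216, f(8)=-496, f(9)=-560, f(10)=-128, f(11)=864; answer 864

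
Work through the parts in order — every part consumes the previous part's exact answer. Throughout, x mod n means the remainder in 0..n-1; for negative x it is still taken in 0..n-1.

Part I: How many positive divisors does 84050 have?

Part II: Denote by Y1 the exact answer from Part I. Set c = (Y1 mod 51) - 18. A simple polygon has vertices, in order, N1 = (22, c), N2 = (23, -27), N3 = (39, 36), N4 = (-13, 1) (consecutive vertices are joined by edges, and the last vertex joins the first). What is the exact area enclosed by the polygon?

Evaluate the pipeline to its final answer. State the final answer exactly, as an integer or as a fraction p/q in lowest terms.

Part I: 84050 = 2 * 5^2 * 41^2; number of divisors = (1+1) * (2+1) * (2+1) = 18; answer 18
Part II: Y1 = 18; c = 0; cross terms: (22*-27 - 23*0)=-594, (23*36 - 39*-27)=1881, (39*1 - -13*36)=507, (-13*0 - 22*1)=-22; twice the area = |1772| = 1772; area = 886; answer 886

886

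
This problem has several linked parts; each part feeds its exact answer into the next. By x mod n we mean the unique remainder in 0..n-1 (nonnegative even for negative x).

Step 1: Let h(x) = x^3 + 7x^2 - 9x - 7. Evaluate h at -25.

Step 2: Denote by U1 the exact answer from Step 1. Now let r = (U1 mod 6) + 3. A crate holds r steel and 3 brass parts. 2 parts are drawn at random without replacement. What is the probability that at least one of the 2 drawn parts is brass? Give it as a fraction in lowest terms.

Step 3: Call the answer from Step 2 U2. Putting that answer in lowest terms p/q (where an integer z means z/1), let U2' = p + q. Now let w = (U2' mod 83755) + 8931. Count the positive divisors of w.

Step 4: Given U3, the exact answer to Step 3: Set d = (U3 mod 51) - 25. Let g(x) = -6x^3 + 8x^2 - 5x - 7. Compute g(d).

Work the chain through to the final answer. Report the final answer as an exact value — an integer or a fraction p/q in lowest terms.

14592

Step 1: 1*(-25)^3 + 7*(-25)^2 - 9*(-25)^1 - 7 = (-15625) + (4375) + (225) + (-7) = -11032; answer -11032
Step 2: U1 = -11032; r = 5; total draws C(8,2) = 28; complement C(5,2) = 10; favorable 28 - 10 = 18; P = 9/14; answer 9/14
Step 3: U2 = 9/14; threaded value p + q = 23; w = 8954; 8954 = 2 * 11^2 * 37; number of divisors = (1+1) * (2+1) * (1+1) = 12; answer 12
Step 4: U3 = 12; d = -13; -6*(-13)^3 + 8*(-13)^2 - 5*(-13)^1 - 7 = (13182) + (1352) + (65) + (-7) = 14592; answer 14592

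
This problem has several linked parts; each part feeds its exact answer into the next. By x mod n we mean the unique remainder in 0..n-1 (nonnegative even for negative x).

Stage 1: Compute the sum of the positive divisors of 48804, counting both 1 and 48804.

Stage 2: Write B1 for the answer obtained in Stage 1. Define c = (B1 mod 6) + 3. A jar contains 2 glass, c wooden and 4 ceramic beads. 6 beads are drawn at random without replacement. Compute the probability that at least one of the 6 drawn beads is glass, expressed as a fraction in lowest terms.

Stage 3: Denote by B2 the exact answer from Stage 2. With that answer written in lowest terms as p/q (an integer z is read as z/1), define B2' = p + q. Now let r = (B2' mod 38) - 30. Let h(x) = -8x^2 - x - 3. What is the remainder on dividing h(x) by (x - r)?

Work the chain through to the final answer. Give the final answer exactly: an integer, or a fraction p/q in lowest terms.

Stage 1: 48804 = 2^2 * 3 * 7^2 * 83; sigma = (1 + 2 + 4) * (1 + 3) * (1 + 7 + 49) * (1 + 83) = 7 * 4 * 57 * 84 = 134064; answer 134064
Stage 2: B1 = 134064; c = 3; total draws C(9,6) = 84; complement C(7,6) = 7; favorable 84 - 7 = 77; P = 11/12; answer 11/12
Stage 3: B2 = 11/12; threaded value p + q = 23; r = -7; remainder = value at the root: -8*(-7)^2 - 1*(-7)^1 - 3 = (-392) + (7) + (-3) = -388; answer -388

-388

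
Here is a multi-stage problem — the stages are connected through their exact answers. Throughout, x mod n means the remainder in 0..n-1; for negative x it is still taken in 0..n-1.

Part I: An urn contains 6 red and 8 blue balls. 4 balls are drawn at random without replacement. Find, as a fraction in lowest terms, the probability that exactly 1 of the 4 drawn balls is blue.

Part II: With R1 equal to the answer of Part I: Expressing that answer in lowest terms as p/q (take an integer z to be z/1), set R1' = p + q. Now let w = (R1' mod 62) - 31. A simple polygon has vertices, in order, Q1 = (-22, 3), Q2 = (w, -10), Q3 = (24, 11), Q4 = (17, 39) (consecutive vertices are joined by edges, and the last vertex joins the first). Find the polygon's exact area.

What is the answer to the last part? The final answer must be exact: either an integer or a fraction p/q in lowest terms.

1115

Part I: total draws C(14,4) = 1001; favorable C(8,1)*C(6,3) = 160; P = 160/1001; answer 160/1001
Part II: R1 = 160/1001; threaded value p + q = 1161; w = 14; cross terms: (-22*-10 - 14*3)=178, (14*11 - 24*-10)=394, (24*39 - 17*11)=749, (17*3 - -22*39)=909; twice the area = |2230| = 2230; area = 1115; answer 1115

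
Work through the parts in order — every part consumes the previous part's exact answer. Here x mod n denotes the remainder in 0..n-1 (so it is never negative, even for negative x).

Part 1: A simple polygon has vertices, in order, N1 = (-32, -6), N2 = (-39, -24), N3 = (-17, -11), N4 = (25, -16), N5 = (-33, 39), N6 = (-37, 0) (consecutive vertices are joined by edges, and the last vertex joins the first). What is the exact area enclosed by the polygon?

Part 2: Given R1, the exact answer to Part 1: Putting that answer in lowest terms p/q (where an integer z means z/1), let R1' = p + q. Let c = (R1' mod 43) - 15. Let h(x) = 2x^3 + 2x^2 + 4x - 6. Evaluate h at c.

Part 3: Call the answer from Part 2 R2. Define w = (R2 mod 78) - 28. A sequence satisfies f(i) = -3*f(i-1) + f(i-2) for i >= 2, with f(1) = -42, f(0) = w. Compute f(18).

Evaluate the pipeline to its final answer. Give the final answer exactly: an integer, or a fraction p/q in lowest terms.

Part 1: cross terms: (-32*-24 - -39*-6)=534, (-39*-11 - -17*-24)=21, (-17*-16 - 25*-11)=547, (25*39 - -33*-16)=447, (-33*0 - -37*39)=1443, (-37*-6 - -32*0)=222; twice the area = |3214| = 3214; area = 1607; answer 1607
Part 2: R1 = 1607; threaded value p + q = 1608; c = 2; 2*(2)^3 + 2*(2)^2 + 4*(2)^1 - 6 = (16) + (8) + (8) + (-6) = 26; answer 26
Part 3: R2 = 26; w = -2; f(2) = -3*(-42) + 1*(-2) = 124; iterating: f(2)=124, f(3)=-414, f(4)=1366, f(5)=-4512, f(6)=14902, f(7)=-49218, f(8)=162556, f(9)=-536886, f(10)=1773214, f(11)=-5856528, f(12)=19342798, f(13)=-63884922, f(14)=210997564, f(15)=-696877614, f(16)=2301630406, f(17)=-7601768832, f(18)=25106936902; answer 25106936902

25106936902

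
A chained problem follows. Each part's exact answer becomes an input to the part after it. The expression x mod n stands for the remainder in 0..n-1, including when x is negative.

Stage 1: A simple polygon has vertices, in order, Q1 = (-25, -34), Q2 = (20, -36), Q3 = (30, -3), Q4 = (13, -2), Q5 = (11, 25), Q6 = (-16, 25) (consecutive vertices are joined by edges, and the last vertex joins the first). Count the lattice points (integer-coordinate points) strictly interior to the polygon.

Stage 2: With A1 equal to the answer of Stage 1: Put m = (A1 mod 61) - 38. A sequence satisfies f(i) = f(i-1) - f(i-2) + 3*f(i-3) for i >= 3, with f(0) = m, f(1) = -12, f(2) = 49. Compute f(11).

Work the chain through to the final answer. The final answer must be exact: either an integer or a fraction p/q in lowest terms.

1391

Stage 1: cross terms: (-25*-36 - 20*-34)=1580, (20*-3 - 30*-36)=1020, (30*-2 - 13*-3)=-21, (13*25 - 11*-2)=347, (11*25 - -16*25)=675, (-16*-34 - -25*25)=1169; twice the area = |4770| = 4770; area = 2385; boundary points = 1 + 1 + 1 + 1 + 27 + 1 = 32; strictly interior points = area - boundary/2 + 1 = 2370; answer 2370
Stage 2: A1 = 2370; m = 14; f(3) = 1*(49) - 1*(-12) + 3*(14) = 103; iterating: f(3)=103, f(4)=18, f(5)=62, f(6)=353, f(7)=345, f(8)=178, f(9)=892, f(10)=1749, f(11)=1391; answer 1391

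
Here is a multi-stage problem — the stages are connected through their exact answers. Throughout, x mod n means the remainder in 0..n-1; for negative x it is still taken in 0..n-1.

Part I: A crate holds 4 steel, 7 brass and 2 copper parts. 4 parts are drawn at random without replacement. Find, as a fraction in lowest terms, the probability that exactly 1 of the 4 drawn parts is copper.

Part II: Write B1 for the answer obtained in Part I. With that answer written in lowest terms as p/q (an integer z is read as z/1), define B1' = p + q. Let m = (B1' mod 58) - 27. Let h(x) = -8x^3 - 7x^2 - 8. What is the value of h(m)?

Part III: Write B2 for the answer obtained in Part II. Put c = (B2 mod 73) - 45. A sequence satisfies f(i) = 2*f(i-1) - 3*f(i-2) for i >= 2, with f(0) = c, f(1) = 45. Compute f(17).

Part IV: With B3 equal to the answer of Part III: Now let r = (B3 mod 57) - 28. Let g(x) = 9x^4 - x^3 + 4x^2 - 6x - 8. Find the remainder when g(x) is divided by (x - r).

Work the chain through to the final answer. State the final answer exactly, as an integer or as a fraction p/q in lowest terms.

4097748

Part I: total draws C(13,4) = 715; favorable C(2,1)*C(11,3) = 330; P = 6/13; answer 6/13
Part II: B1 = 6/13; threaded value p + q = 19; m = -8; -8*(-8)^3 - 7*(-8)^2 - 8 = (4096) + (-448) + (-8) = 3640; answer 3640
Part III: B2 = 3640; c = 18; f(2) = 2*(45) - 3*(18) = 36; iterating: f(2)=36, f(3)=-63, f(4)=-234, f(5)=-279, f(6)=144, f(7)=1125, f(8)=1818, f(9)=261, f(10)=-4932, f(11)=-10647, f(12)=-6498, f(13)=18945, f(14)=57384, f(15)=57933, f(16)=-56286, f(17)=-286371; answer -286371
Part IV: B3 = -286371; r = 26; remainder = value at the root: 9*(26)^4 - 1*(26)^3 + 4*(26)^2 - 6*(26)^1 - 8 = (4112784) + (-17576) + (2704) + (-156) + (-8) = 4097748; answer 4097748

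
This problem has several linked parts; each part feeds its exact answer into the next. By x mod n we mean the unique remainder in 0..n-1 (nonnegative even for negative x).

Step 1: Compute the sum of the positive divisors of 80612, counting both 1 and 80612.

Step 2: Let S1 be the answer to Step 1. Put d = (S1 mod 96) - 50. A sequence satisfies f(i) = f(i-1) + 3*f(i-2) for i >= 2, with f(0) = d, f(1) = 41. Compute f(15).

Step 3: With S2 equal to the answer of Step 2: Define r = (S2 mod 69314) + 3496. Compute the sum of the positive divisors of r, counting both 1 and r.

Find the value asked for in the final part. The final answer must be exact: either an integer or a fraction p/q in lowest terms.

Step 1: 80612 = 2^2 * 7 * 2879; sigma = (1 + 2 + 4) * (1 + 7) * (1 + 2879) = 7 * 8 * 2880 = 161280; answer 161280
Step 2: S1 = 161280; d = -50; f(2) = 1*(41) + 3*(-50) = -109; iterating: f(2)=-109, f(3)=14, f(4)=-313, f(5)=-271, f(6)=-1210, f(7)=-2023, f(8)=-5653, f(9)=-11722, f(10)=-28681, f(11)=-63847, f(12)=-149890, f(13)=-341431, f(14)=-791101, f(15)=-1815394; answer -1815394
Step 3: S2 = -1815394; r = 59580; 59580 = 2^2 * 3^2 * 5 * 331; sigma = (1 + 2 + 4) * (1 + 3 + 9) * (1 + 5) * (1 + 331) = 7 * 13 * 6 * 332 = 181272; answer 181272

181272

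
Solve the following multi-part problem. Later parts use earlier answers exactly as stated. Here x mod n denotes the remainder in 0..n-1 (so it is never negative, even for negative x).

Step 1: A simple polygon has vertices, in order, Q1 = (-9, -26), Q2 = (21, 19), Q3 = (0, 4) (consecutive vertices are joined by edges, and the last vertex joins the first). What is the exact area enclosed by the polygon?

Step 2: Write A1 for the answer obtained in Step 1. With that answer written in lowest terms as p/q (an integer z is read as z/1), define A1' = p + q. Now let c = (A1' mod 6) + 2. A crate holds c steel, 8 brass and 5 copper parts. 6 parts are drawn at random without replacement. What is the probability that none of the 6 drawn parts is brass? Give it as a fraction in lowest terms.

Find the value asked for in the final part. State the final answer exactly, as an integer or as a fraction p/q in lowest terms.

Step 1: cross terms: (-9*19 - 21*-26)=375, (21*4 - 0*19)=84, (0*-26 - -9*4)=36; twice the area = |495| = 495; area = 495/2; answer 495/2
Step 2: A1 = 495/2; threaded value p + q = 497; c = 7; total draws C(20,6) = 38760; favorable C(12,6) = 924; P = 77/3230; answer 77/3230

77/3230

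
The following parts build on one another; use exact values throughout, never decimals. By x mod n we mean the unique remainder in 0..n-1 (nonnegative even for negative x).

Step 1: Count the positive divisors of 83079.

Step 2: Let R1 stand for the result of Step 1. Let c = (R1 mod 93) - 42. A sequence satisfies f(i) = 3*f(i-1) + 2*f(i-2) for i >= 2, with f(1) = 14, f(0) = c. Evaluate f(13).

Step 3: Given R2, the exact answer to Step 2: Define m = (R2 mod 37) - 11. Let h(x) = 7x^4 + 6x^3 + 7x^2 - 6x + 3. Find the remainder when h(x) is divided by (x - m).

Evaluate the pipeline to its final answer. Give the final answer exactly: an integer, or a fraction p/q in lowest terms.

Step 1: 83079 = 3^3 * 17 * 181; number of divisors = (3+1) * (1+1) * (1+1) = 16; answer 16
Step 2: R1 = 16; c = -26; f(2) = 3*(14) + 2*(-26) = -10; iterating: f(2)=-10, f(3)=-2, f(4)=-26, f(5)=-82, f(6)=-298, f(7)=-1058, f(8)=-3770, f(9)=-13426, f(10)=-47818, f(11)=-170306, f(12)=-606554, f(13)=-2160274; answer -2160274
Step 3: R2 = -2160274; m = -3; remainder = value at the root: 7*(-3)^4 + 6*(-3)^3 + 7*(-3)^2 - 6*(-3)^1 + 3 = (567) + (-162) + (63) + (18) + (3) = 489; answer 489

489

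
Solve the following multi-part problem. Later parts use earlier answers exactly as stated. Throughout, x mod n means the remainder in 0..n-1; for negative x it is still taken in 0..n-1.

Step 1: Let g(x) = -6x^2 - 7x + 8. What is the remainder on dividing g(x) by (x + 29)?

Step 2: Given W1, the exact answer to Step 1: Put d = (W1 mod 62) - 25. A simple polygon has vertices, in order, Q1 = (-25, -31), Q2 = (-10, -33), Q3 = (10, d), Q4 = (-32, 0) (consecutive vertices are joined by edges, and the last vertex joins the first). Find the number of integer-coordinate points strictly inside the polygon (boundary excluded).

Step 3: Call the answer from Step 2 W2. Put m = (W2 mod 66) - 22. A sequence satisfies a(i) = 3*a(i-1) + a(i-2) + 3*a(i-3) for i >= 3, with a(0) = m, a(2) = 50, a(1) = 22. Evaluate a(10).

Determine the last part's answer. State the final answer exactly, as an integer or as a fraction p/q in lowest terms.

Step 1: remainder = value at the root: -6*(-29)^2 - 7*(-29)^1 + 8 = (-5046) + (203) + (8) = -4835; answer -4835
Step 2: W1 = -4835; d = -24; cross terms: (-25*-33 - -10*-31)=515, (-10*-24 - 10*-33)=570, (10*0 - -32*-24)=-768, (-32*-31 - -25*0)=992; twice the area = |1309| = 1309; area = 1309/2; boundary points = 1 + 1 + 6 + 1 = 9; strictly interior points = area - boundary/2 + 1 = 651; answer 651
Step 3: W2 = 651; m = 35; a(3) = 3*(50) + 1*(22) + 3*(35) = 277; iterating: a(3)=277, a(4)=947, a(5)=3268, a(6)=11582, a(7)=40855, a(8)=143951, a(9)=507454, a(10)=1788878; answer 1788878

1788878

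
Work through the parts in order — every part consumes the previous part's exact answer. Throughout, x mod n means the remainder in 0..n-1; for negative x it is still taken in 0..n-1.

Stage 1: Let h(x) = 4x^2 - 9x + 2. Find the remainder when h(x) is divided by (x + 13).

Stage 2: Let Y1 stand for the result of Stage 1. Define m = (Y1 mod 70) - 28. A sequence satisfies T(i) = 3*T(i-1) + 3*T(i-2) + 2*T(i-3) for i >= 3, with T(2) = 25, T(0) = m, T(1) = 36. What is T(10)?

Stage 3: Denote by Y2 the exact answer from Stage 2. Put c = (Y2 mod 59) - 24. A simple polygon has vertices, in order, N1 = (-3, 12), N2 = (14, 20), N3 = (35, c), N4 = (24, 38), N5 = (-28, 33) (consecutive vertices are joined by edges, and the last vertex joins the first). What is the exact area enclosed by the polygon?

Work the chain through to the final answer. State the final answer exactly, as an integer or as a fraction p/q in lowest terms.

1681/2

Stage 1: remainder = value at the root: 4*(-13)^2 - 9*(-13)^1 + 2 = (676) + (117) + (2) = 795; answer 795
Stage 2: Y1 = 795; m = -3; T(3) = 3*(25) + 3*(36) + 2*(-3) = 177; iterating: T(3)=177, T(4)=678, T(5)=2615, T(6)=10233, T(7)=39900, T(8)=155629, T(9)=607053, T(10)=2367846; answer 2367846
Stage 3: Y2 = 2367846; c = 34; cross terms: (-3*20 - 14*12)=-228, (14*34 - 35*20)=-224, (35*38 - 24*34)=514, (24*33 - -28*38)=1856, (-28*12 - -3*33)=-237; twice the area = |1681| = 1681; area = 1681/2; answer 1681/2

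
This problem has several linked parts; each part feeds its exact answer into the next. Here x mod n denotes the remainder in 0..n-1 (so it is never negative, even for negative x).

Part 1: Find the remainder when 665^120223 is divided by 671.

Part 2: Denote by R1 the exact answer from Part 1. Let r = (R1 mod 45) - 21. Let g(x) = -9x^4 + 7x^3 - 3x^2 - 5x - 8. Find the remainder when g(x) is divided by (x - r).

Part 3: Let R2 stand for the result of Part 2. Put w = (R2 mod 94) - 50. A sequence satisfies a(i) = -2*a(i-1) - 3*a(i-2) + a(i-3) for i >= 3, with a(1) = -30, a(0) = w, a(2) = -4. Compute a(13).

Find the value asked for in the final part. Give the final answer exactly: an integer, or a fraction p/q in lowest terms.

Part 1: squarings mod 671: 665^1=665, 665^2=36, 665^4=625, 665^8=103, 665^16=544, 665^32=25, 665^64=625, 665^128=103, 665^256=544, 665^512=25, 665^1024=625, 665^2048=103, 665^4096=544, 665^8192=25, 665^16384=625, 665^32768=103, 665^65536=544; 665^120223 = 665^1 * 665^2 * 665^4 * 665^8 * 665^16 * 665^128 * 665^256 * 665^1024 * 665^4096 * 665^16384 * 665^32768 * 665^65536 = 59 (mod 671); answer 59
Part 2: R1 = 59; r = -7; remainder = value at the root: -9*(-7)^4 + 7*(-7)^3 - 3*(-7)^2 - 5*(-7)^1 - 8 = (-21609) + (-2401) + (-147) + (35) + (-8) = -24130; answer -24130
Part 3: R2 = -24130; w = -22; a(3) = -2*(-4) - 3*(-30) + 1*(-22) = 76; iterating: a(3)=76, a(4)=-170, a(5)=108, a(6)=370, a(7)=-1234, a(8)=1466, a(9)=1140, a(10)=-7912, a(11)=13870, a(12)=-2864, a(13)=-43794; answer -43794

-43794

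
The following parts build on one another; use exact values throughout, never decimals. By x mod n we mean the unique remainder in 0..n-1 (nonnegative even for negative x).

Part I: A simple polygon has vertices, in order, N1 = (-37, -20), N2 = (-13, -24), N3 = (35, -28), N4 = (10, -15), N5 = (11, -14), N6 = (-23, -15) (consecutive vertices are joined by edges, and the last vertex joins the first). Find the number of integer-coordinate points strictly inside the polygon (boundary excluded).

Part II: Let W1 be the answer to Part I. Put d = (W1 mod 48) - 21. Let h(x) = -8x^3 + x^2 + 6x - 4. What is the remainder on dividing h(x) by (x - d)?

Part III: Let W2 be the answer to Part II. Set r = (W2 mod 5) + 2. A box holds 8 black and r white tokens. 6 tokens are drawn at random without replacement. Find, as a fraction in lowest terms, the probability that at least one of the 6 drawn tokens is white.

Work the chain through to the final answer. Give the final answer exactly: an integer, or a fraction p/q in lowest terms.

425/429

Part I: cross terms: (-37*-24 - -13*-20)=628, (-13*-28 - 35*-24)=1204, (35*-15 - 10*-28)=-245, (10*-14 - 11*-15)=25, (11*-15 - -23*-14)=-487, (-23*-20 - -37*-15)=-95; twice the area = |1030| = 1030; area = 515; boundary points = 4 + 4 + 1 + 1 + 1 + 1 = 12; strictly interior points = area - boundary/2 + 1 = 510; answer 510
Part II: W1 = 510; d = 9; remainder = value at the root: -8*(9)^3 + 1*(9)^2 + 6*(9)^1 - 4 = (-5832) + (81) + (54) + (-4) = -5701; answer -5701
Part III: W2 = -5701; r = 6; total draws C(14,6) = 3003; complement C(8,6) = 28; favorable 3003 - 28 = 2975; P = 425/429; answer 425/429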